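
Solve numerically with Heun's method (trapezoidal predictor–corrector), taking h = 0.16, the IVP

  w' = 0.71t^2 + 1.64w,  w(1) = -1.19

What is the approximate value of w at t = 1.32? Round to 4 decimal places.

-1.6137

Heun: k1 = f(t_n, w_n); k2 = f(t_n + h, w_n + h·k1); w_{n+1} = w_n + (h/2)·(k1 + k2).
t=1.000000, w=-1.190000:
  k1 = f(1.000000, -1.190000) = -1.241600
  k2 = f(1.160000, -1.388656) = -1.322020
  w ← -1.190000 + (0.16/2)·(-1.241600 + (-1.322020)) = -1.395090
t=1.160000, w=-1.395090:
  k1 = f(1.160000, -1.395090) = -1.332571
  k2 = f(1.320000, -1.608301) = -1.400510
  w ← -1.395090 + (0.16/2)·(-1.332571 + (-1.400510)) = -1.613736
w(1.32) ≈ -1.6137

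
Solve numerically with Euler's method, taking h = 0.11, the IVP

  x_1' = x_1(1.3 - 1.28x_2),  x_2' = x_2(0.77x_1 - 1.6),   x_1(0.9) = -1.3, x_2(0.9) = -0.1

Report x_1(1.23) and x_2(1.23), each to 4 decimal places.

-1.9946, -0.0337

Euler on (x_1,x_2): x_1_{n+1} = x_1_n + h·x_1', x_2_{n+1} = x_2_n + h·x_2'.
0.900000: (-1.300000, -0.100000); f=(-1.856400, 0.260100) → (-1.504204, -0.071389)
1.010000: (-1.504204, -0.071389); f=(-2.092916, 0.196908) → (-1.734425, -0.049729)
1.120000: (-1.734425, -0.049729); f=(-2.365154, 0.145980) → (-1.994592, -0.033671)
(x_1(1.23), x_2(1.23)) ≈ (-1.9946, -0.0337)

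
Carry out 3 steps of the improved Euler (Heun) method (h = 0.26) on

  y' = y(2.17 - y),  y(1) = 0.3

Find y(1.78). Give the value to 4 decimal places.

Heun: k1 = f(t_n, y_n); k2 = f(t_n + h, y_n + h·k1); y_{n+1} = y_n + (h/2)·(k1 + k2).
t=1.000000, y=0.300000:
  k1 = f(1.000000, 0.300000) = 0.561000
  k2 = f(1.260000, 0.445860) = 0.768725
  y ← 0.300000 + (0.26/2)·(0.561000 + 0.768725) = 0.472864
t=1.260000, y=0.472864:
  k1 = f(1.260000, 0.472864) = 0.802515
  k2 = f(1.520000, 0.681518) = 1.014427
  y ← 0.472864 + (0.26/2)·(0.802515 + 1.014427) = 0.709067
t=1.520000, y=0.709067:
  k1 = f(1.520000, 0.709067) = 1.035899
  k2 = f(1.780000, 0.978401) = 1.165862
  y ← 0.709067 + (0.26/2)·(1.035899 + 1.165862) = 0.995296
y(1.78) ≈ 0.9953

0.9953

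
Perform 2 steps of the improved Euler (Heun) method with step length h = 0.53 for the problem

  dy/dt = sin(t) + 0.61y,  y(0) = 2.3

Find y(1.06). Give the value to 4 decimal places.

4.9447

Heun: k1 = f(t_n, y_n); k2 = f(t_n + h, y_n + h·k1); y_{n+1} = y_n + (h/2)·(k1 + k2).
t=0.000000, y=2.300000:
  k1 = f(0.000000, 2.300000) = 1.403000
  k2 = f(0.530000, 3.043590) = 2.362123
  y ← 2.300000 + (0.53/2)·(1.403000 + 2.362123) = 3.297758
t=0.530000, y=3.297758:
  k1 = f(0.530000, 3.297758) = 2.517166
  k2 = f(1.060000, 4.631855) = 3.697787
  y ← 3.297758 + (0.53/2)·(2.517166 + 3.697787) = 4.944720
y(1.06) ≈ 4.9447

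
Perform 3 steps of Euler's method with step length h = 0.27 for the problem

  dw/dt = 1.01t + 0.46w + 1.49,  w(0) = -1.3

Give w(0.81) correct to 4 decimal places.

-0.2540

Euler: w_{n+1} = w_n + h·f(t_n, w_n).
t=0.000000, w=-1.300000: f=0.892000 → w ← -1.300000 + 0.27·0.892000 = -1.059160
t=0.270000, w=-1.059160: f=1.275486 → w ← -1.059160 + 0.27·1.275486 = -0.714779
t=0.540000, w=-0.714779: f=1.706602 → w ← -0.714779 + 0.27·1.706602 = -0.253996
w(0.81) ≈ -0.2540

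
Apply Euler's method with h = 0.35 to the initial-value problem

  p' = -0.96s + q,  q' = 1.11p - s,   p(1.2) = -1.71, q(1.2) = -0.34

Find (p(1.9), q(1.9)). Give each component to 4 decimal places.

Euler on (p,q): p_{n+1} = p_n + h·p', q_{n+1} = q_n + h·q'.
1.200000: (-1.710000, -0.340000); f=(-1.492000, -3.098100) → (-2.232200, -1.424335)
1.550000: (-2.232200, -1.424335); f=(-2.912335, -4.027742) → (-3.251517, -2.834045)
(p(1.9), q(1.9)) ≈ (-3.2515, -2.8340)

-3.2515, -2.8340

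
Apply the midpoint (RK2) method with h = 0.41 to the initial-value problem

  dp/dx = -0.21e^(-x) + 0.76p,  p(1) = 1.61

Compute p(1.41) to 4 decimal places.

2.1591

Midpoint: k1 = f(x_n, p_n); k2 = f(x_n + h/2, p_n + (h/2)·k1); p_{n+1} = p_n + h·k2.
x=1.000000, p=1.610000:
  k1 = f(1.000000, 1.610000) = 1.146345
  k2 = f(1.205000, 1.845001) = 1.339265
  p ← 1.610000 + 0.41·1.339265 = 2.159099
p(1.41) ≈ 2.1591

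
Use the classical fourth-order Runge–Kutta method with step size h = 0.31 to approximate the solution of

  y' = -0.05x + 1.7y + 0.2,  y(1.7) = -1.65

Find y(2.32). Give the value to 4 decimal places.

RK4: k1 = f(x_n, y_n); k2 = f(x_n + h/2, y_n + (h/2)·k1); k3 = f(x_n + h/2, y_n + (h/2)·k2); k4 = f(x_n + h, y_n + h·k3); y_{n+1} = y_n + (h/6)·(k1 + 2k2 + 2k3 + k4).
x=1.700000, y=-1.650000:
  k1 = f(1.700000, -1.650000) = -2.690000
  k2 = f(1.855000, -2.066950) = -3.406565
  k3 = f(1.855000, -2.178018) = -3.595380
  k4 = f(2.010000, -2.764568) = -4.600265
  y ← -1.650000 + (0.31/6)·(k1 + 2k2 + 2k3 + k4) = -2.750198
x=2.010000, y=-2.750198:
  k1 = f(2.010000, -2.750198) = -4.575837
  k2 = f(2.165000, -3.459453) = -5.789320
  k3 = f(2.165000, -3.647543) = -6.109072
  k4 = f(2.320000, -4.644010) = -7.810818
  y ← -2.750198 + (0.31/6)·(k1 + 2k2 + 2k3 + k4) = -4.619676
y(2.32) ≈ -4.6197

-4.6197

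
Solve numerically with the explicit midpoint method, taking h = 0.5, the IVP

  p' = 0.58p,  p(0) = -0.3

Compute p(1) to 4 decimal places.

Midpoint: k1 = f(x_n, p_n); k2 = f(x_n + h/2, p_n + (h/2)·k1); p_{n+1} = p_n + h·k2.
x=0.000000, p=-0.300000:
  k1 = f(0.000000, -0.300000) = -0.174000
  k2 = f(0.250000, -0.343500) = -0.199230
  p ← -0.300000 + 0.5·(-0.199230) = -0.399615
x=0.500000, p=-0.399615:
  k1 = f(0.500000, -0.399615) = -0.231777
  k2 = f(0.750000, -0.457559) = -0.265384
  p ← -0.399615 + 0.5·(-0.265384) = -0.532307
p(1) ≈ -0.5323

-0.5323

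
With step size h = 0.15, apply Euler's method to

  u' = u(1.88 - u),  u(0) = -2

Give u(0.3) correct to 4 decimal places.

-5.5579

Euler: u_{n+1} = u_n + h·f(x_n, u_n).
x=0.000000, u=-2.000000: f=-7.760000 → u ← -2.000000 + 0.15·(-7.760000) = -3.164000
x=0.150000, u=-3.164000: f=-15.959216 → u ← -3.164000 + 0.15·(-15.959216) = -5.557882
u(0.3) ≈ -5.5579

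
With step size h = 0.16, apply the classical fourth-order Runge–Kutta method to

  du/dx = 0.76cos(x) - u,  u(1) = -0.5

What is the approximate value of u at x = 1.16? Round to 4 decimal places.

RK4: k1 = f(x_n, u_n); k2 = f(x_n + h/2, u_n + (h/2)·k1); k3 = f(x_n + h/2, u_n + (h/2)·k2); k4 = f(x_n + h, u_n + h·k3); u_{n+1} = u_n + (h/6)·(k1 + 2k2 + 2k3 + k4).
x=1.000000, u=-0.500000:
  k1 = f(1.000000, -0.500000) = 0.910630
  k2 = f(1.080000, -0.427150) = 0.785359
  k3 = f(1.080000, -0.437171) = 0.795381
  k4 = f(1.160000, -0.372739) = 0.676237
  u ← -0.500000 + (0.16/6)·(k1 + 2k2 + 2k3 + k4) = -0.373377
u(1.16) ≈ -0.3734

-0.3734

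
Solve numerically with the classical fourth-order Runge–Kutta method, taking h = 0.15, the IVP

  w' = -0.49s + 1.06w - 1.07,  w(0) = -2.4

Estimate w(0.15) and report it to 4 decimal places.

RK4: k1 = f(s_n, w_n); k2 = f(s_n + h/2, w_n + (h/2)·k1); k3 = f(s_n + h/2, w_n + (h/2)·k2); k4 = f(s_n + h, w_n + h·k3); w_{n+1} = w_n + (h/6)·(k1 + 2k2 + 2k3 + k4).
s=0.000000, w=-2.400000:
  k1 = f(0.000000, -2.400000) = -3.614000
  k2 = f(0.075000, -2.671050) = -3.938063
  k3 = f(0.075000, -2.695355) = -3.963826
  k4 = f(0.150000, -2.994574) = -4.317748
  w ← -2.400000 + (0.15/6)·(k1 + 2k2 + 2k3 + k4) = -2.993388
w(0.15) ≈ -2.9934

-2.9934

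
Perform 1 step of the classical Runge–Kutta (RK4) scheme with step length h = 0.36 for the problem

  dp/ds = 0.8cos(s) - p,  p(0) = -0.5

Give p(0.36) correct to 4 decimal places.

RK4: k1 = f(s_n, p_n); k2 = f(s_n + h/2, p_n + (h/2)·k1); k3 = f(s_n + h/2, p_n + (h/2)·k2); k4 = f(s_n + h, p_n + h·k3); p_{n+1} = p_n + (h/6)·(k1 + 2k2 + 2k3 + k4).
s=0.000000, p=-0.500000:
  k1 = f(0.000000, -0.500000) = 1.300000
  k2 = f(0.180000, -0.266000) = 1.053075
  k3 = f(0.180000, -0.310447) = 1.097521
  k4 = f(0.360000, -0.104892) = 0.853610
  p ← -0.500000 + (0.36/6)·(k1 + 2k2 + 2k3 + k4) = -0.112712
p(0.36) ≈ -0.1127

-0.1127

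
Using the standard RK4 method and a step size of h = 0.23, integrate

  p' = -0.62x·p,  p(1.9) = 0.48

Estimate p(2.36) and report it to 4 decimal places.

RK4: k1 = f(x_n, p_n); k2 = f(x_n + h/2, p_n + (h/2)·k1); k3 = f(x_n + h/2, p_n + (h/2)·k2); k4 = f(x_n + h, p_n + h·k3); p_{n+1} = p_n + (h/6)·(k1 + 2k2 + 2k3 + k4).
x=1.900000, p=0.480000:
  k1 = f(1.900000, 0.480000) = -0.565440
  k2 = f(2.015000, 0.414974) = -0.518428
  k3 = f(2.015000, 0.420381) = -0.525182
  k4 = f(2.130000, 0.359208) = -0.474370
  p ← 0.480000 + (0.23/6)·(k1 + 2k2 + 2k3 + k4) = 0.360131
x=2.130000, p=0.360131:
  k1 = f(2.130000, 0.360131) = -0.475588
  k2 = f(2.245000, 0.305438) = -0.425139
  k3 = f(2.245000, 0.311240) = -0.433214
  k4 = f(2.360000, 0.260491) = -0.381151
  p ← 0.360131 + (0.23/6)·(k1 + 2k2 + 2k3 + k4) = 0.261482
p(2.36) ≈ 0.2615

0.2615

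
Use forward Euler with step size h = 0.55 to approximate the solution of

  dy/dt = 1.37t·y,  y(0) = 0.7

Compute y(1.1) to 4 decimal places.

0.9901

Euler: y_{n+1} = y_n + h·f(t_n, y_n).
t=0.000000, y=0.700000: f=0.000000 → y ← 0.700000 + 0.55·0.000000 = 0.700000
t=0.550000, y=0.700000: f=0.527450 → y ← 0.700000 + 0.55·0.527450 = 0.990098
y(1.1) ≈ 0.9901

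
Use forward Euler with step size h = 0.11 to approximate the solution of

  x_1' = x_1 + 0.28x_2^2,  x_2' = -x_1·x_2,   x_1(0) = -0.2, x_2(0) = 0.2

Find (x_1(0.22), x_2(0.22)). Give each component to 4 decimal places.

-0.2438, 0.2094

Euler on (x_1,x_2): x_1_{n+1} = x_1_n + h·x_1', x_2_{n+1} = x_2_n + h·x_2'.
0.000000: (-0.200000, 0.200000); f=(-0.188800, 0.040000) → (-0.220768, 0.204400)
0.110000: (-0.220768, 0.204400); f=(-0.209070, 0.045125) → (-0.243766, 0.209364)
(x_1(0.22), x_2(0.22)) ≈ (-0.2438, 0.2094)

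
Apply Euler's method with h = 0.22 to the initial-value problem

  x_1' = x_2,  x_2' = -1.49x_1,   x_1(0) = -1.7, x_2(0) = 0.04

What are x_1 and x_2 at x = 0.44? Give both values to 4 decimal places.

-1.5598, 1.1516

Euler on (x_1,x_2): x_1_{n+1} = x_1_n + h·x_1', x_2_{n+1} = x_2_n + h·x_2'.
0.000000: (-1.700000, 0.040000); f=(0.040000, 2.533000) → (-1.691200, 0.597260)
0.220000: (-1.691200, 0.597260); f=(0.597260, 2.519888) → (-1.559803, 1.151635)
(x_1(0.44), x_2(0.44)) ≈ (-1.5598, 1.1516)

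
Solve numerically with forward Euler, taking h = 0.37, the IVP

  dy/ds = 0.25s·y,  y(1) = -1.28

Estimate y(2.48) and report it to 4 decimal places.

-2.1862

Euler: y_{n+1} = y_n + h·f(s_n, y_n).
s=1.000000, y=-1.280000: f=-0.320000 → y ← -1.280000 + 0.37·(-0.320000) = -1.398400
s=1.370000, y=-1.398400: f=-0.478952 → y ← -1.398400 + 0.37·(-0.478952) = -1.575612
s=1.740000, y=-1.575612: f=-0.685391 → y ← -1.575612 + 0.37·(-0.685391) = -1.829207
s=2.110000, y=-1.829207: f=-0.964907 → y ← -1.829207 + 0.37·(-0.964907) = -2.186223
y(2.48) ≈ -2.1862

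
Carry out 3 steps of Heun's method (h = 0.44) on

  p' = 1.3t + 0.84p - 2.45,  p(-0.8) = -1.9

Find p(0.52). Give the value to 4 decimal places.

Heun: k1 = f(t_n, p_n); k2 = f(t_n + h, p_n + h·k1); p_{n+1} = p_n + (h/2)·(k1 + k2).
t=-0.800000, p=-1.900000:
  k1 = f(-0.800000, -1.900000) = -5.086000
  k2 = f(-0.360000, -4.137840) = -6.393786
  p ← -1.900000 + (0.44/2)·(-5.086000 + (-6.393786)) = -4.425553
t=-0.360000, p=-4.425553:
  k1 = f(-0.360000, -4.425553) = -6.635464
  k2 = f(0.080000, -7.345157) = -8.515932
  p ← -4.425553 + (0.44/2)·(-6.635464 + (-8.515932)) = -7.758860
t=0.080000, p=-7.758860:
  k1 = f(0.080000, -7.758860) = -8.863442
  k2 = f(0.520000, -11.658775) = -11.567371
  p ← -7.758860 + (0.44/2)·(-8.863442 + (-11.567371)) = -12.253639
p(0.52) ≈ -12.2536

-12.2536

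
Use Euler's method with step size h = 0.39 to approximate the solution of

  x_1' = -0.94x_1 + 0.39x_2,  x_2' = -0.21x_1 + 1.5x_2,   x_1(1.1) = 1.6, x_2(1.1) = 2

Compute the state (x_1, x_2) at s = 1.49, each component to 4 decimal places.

1.3176, 3.0390

Euler on (x_1,x_2): x_1_{n+1} = x_1_n + h·x_1', x_2_{n+1} = x_2_n + h·x_2'.
1.100000: (1.600000, 2.000000); f=(-0.724000, 2.664000) → (1.317640, 3.038960)
(x_1(1.49), x_2(1.49)) ≈ (1.3176, 3.0390)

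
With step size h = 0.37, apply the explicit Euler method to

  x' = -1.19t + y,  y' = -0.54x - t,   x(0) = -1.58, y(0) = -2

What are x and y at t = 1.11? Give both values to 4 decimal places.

Euler on (x,y): x_{n+1} = x_n + h·x', y_{n+1} = y_n + h·y'.
0.000000: (-1.580000, -2.000000); f=(-2.000000, 0.853200) → (-2.320000, -1.684316)
0.370000: (-2.320000, -1.684316); f=(-2.124616, 0.882800) → (-3.106108, -1.357680)
0.740000: (-3.106108, -1.357680); f=(-2.238280, 0.937298) → (-3.934272, -1.010880)
(x(1.11), y(1.11)) ≈ (-3.9343, -1.0109)

-3.9343, -1.0109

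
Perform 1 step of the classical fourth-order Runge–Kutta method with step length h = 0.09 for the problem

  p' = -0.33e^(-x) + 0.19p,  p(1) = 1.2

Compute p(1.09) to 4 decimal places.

RK4: k1 = f(x_n, p_n); k2 = f(x_n + h/2, p_n + (h/2)·k1); k3 = f(x_n + h/2, p_n + (h/2)·k2); k4 = f(x_n + h, p_n + h·k3); p_{n+1} = p_n + (h/6)·(k1 + 2k2 + 2k3 + k4).
x=1.000000, p=1.200000:
  k1 = f(1.000000, 1.200000) = 0.106600
  k2 = f(1.045000, 1.204797) = 0.112853
  k3 = f(1.045000, 1.205078) = 0.112907
  k4 = f(1.090000, 1.210162) = 0.118979
  p ← 1.200000 + (0.09/6)·(k1 + 2k2 + 2k3 + k4) = 1.210156
p(1.09) ≈ 1.2102

1.2102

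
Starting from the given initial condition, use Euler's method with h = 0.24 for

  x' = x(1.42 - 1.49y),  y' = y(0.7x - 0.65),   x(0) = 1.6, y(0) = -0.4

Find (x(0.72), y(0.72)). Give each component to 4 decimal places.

5.4793, -0.7979

Euler on (x,y): x_{n+1} = x_n + h·x', y_{n+1} = y_n + h·y'.
0.000000: (1.600000, -0.400000); f=(3.225600, -0.188000) → (2.374144, -0.445120)
0.240000: (2.374144, -0.445120); f=(4.945885, -0.450417) → (3.561156, -0.553220)
0.480000: (3.561156, -0.553220); f=(7.992296, -1.019479) → (5.479308, -0.797895)
(x(0.72), y(0.72)) ≈ (5.4793, -0.7979)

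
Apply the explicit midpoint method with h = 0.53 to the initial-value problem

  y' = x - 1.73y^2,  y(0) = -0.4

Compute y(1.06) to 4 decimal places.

-0.2082

Midpoint: k1 = f(x_n, y_n); k2 = f(x_n + h/2, y_n + (h/2)·k1); y_{n+1} = y_n + h·k2.
x=0.000000, y=-0.400000:
  k1 = f(0.000000, -0.400000) = -0.276800
  k2 = f(0.265000, -0.473352) = -0.122627
  y ← -0.400000 + 0.53·(-0.122627) = -0.464993
x=0.530000, y=-0.464993:
  k1 = f(0.530000, -0.464993) = 0.155943
  k2 = f(0.795000, -0.423668) = 0.484475
  y ← -0.464993 + 0.53·0.484475 = -0.208221
y(1.06) ≈ -0.2082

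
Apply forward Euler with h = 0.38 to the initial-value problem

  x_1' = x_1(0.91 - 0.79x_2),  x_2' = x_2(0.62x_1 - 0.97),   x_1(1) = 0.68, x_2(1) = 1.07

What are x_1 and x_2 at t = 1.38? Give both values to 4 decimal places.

Euler on (x_1,x_2): x_1_{n+1} = x_1_n + h·x_1', x_2_{n+1} = x_2_n + h·x_2'.
1.000000: (0.680000, 1.070000); f=(0.043996, -0.586788) → (0.696718, 0.847021)
(x_1(1.38), x_2(1.38)) ≈ (0.6967, 0.8470)

0.6967, 0.8470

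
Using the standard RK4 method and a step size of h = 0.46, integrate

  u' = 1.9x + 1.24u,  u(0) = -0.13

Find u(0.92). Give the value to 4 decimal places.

0.8125

RK4: k1 = f(x_n, u_n); k2 = f(x_n + h/2, u_n + (h/2)·k1); k3 = f(x_n + h/2, u_n + (h/2)·k2); k4 = f(x_n + h, u_n + h·k3); u_{n+1} = u_n + (h/6)·(k1 + 2k2 + 2k3 + k4).
x=0.000000, u=-0.130000:
  k1 = f(0.000000, -0.130000) = -0.161200
  k2 = f(0.230000, -0.167076) = 0.229826
  k3 = f(0.230000, -0.077140) = 0.341346
  k4 = f(0.460000, 0.027019) = 0.907504
  u ← -0.130000 + (0.46/6)·(k1 + 2k2 + 2k3 + k4) = 0.014796
x=0.460000, u=0.014796:
  k1 = f(0.460000, 0.014796) = 0.892347
  k2 = f(0.690000, 0.220036) = 1.583845
  k3 = f(0.690000, 0.379081) = 1.781060
  k4 = f(0.920000, 0.834084) = 2.782264
  u ← 0.014796 + (0.46/6)·(k1 + 2k2 + 2k3 + k4) = 0.812469
u(0.92) ≈ 0.8125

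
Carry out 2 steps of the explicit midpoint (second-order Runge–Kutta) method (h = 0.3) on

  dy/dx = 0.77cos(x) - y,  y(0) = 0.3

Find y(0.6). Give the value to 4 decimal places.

Midpoint: k1 = f(x_n, y_n); k2 = f(x_n + h/2, y_n + (h/2)·k1); y_{n+1} = y_n + h·k2.
x=0.000000, y=0.300000:
  k1 = f(0.000000, 0.300000) = 0.470000
  k2 = f(0.150000, 0.370500) = 0.390854
  y ← 0.300000 + 0.3·0.390854 = 0.417256
x=0.300000, y=0.417256:
  k1 = f(0.300000, 0.417256) = 0.318353
  k2 = f(0.450000, 0.465009) = 0.228335
  y ← 0.417256 + 0.3·0.228335 = 0.485757
y(0.6) ≈ 0.4858

0.4858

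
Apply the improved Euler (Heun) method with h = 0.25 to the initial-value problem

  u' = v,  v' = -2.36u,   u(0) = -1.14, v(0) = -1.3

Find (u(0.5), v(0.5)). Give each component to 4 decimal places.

Heun on (u,v): k1 = f(s_n, state_n); k2 = f(s_n + h, state_n + h·k1); state_{n+1} = state_n + (h/2)·(k1 + k2).
0.000000: (-1.140000, -1.300000)
  k1 = (-1.300000, 2.690400)
  predictor → (-1.465000, -0.627400)
  k2 = (-0.627400, 3.457400)
  → (-1.380925, -0.531525)
0.250000: (-1.380925, -0.531525)
  k1 = (-0.531525, 3.258983)
  predictor → (-1.513806, 0.283221)
  k2 = (0.283221, 3.572583)
  → (-1.411963, 0.322421)
(u(0.5), v(0.5)) ≈ (-1.4120, 0.3224)

-1.4120, 0.3224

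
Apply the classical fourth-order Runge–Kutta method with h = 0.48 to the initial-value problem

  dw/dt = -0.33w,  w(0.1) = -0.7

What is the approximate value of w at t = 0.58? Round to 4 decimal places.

RK4: k1 = f(t_n, w_n); k2 = f(t_n + h/2, w_n + (h/2)·k1); k3 = f(t_n + h/2, w_n + (h/2)·k2); k4 = f(t_n + h, w_n + h·k3); w_{n+1} = w_n + (h/6)·(k1 + 2k2 + 2k3 + k4).
t=0.100000, w=-0.700000:
  k1 = f(0.100000, -0.700000) = 0.231000
  k2 = f(0.340000, -0.644560) = 0.212705
  k3 = f(0.340000, -0.648951) = 0.214154
  k4 = f(0.580000, -0.597206) = 0.197078
  w ← -0.700000 + (0.48/6)·(k1 + 2k2 + 2k3 + k4) = -0.597456
w(0.58) ≈ -0.5975

-0.5975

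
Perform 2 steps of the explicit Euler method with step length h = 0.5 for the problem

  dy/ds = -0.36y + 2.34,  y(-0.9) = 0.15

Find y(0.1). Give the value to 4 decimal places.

2.2303

Euler: y_{n+1} = y_n + h·f(s_n, y_n).
s=-0.900000, y=0.150000: f=2.286000 → y ← 0.150000 + 0.5·2.286000 = 1.293000
s=-0.400000, y=1.293000: f=1.874520 → y ← 1.293000 + 0.5·1.874520 = 2.230260
y(0.1) ≈ 2.2303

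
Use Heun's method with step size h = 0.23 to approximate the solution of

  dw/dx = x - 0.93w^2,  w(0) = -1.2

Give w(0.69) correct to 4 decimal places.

Heun: k1 = f(x_n, w_n); k2 = f(x_n + h, w_n + h·k1); w_{n+1} = w_n + (h/2)·(k1 + k2).
x=0.000000, w=-1.200000:
  k1 = f(0.000000, -1.200000) = -1.339200
  k2 = f(0.230000, -1.508016) = -1.884924
  w ← -1.200000 + (0.23/2)·(-1.339200 + (-1.884924)) = -1.570774
x=0.230000, w=-1.570774:
  k1 = f(0.230000, -1.570774) = -2.064619
  k2 = f(0.460000, -2.045637) = -3.431705
  w ← -1.570774 + (0.23/2)·(-2.064619 + (-3.431705)) = -2.202852
x=0.460000, w=-2.202852:
  k1 = f(0.460000, -2.202852) = -4.052876
  k2 = f(0.690000, -3.135013) = -8.450325
  w ← -2.202852 + (0.23/2)·(-4.052876 + (-8.450325)) = -3.640720
w(0.69) ≈ -3.6407

-3.6407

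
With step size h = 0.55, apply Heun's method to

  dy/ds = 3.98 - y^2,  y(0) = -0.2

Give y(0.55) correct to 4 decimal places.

Heun: k1 = f(s_n, y_n); k2 = f(s_n + h, y_n + h·k1); y_{n+1} = y_n + (h/2)·(k1 + k2).
s=0.000000, y=-0.200000:
  k1 = f(0.000000, -0.200000) = 3.940000
  k2 = f(0.550000, 1.967000) = 0.110911
  y ← -0.200000 + (0.55/2)·(3.940000 + 0.110911) = 0.914001
y(0.55) ≈ 0.9140

0.9140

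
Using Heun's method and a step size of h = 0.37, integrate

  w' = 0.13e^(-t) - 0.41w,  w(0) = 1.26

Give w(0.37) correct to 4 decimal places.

1.1204

Heun: k1 = f(t_n, w_n); k2 = f(t_n + h, w_n + h·k1); w_{n+1} = w_n + (h/2)·(k1 + k2).
t=0.000000, w=1.260000:
  k1 = f(0.000000, 1.260000) = -0.386600
  k2 = f(0.370000, 1.116958) = -0.368157
  w ← 1.260000 + (0.37/2)·(-0.386600 + (-0.368157)) = 1.120370
w(0.37) ≈ 1.1204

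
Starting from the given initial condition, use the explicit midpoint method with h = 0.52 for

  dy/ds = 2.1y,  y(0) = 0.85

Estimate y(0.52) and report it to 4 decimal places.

Midpoint: k1 = f(s_n, y_n); k2 = f(s_n + h/2, y_n + (h/2)·k1); y_{n+1} = y_n + h·k2.
s=0.000000, y=0.850000:
  k1 = f(0.000000, 0.850000) = 1.785000
  k2 = f(0.260000, 1.314100) = 2.759610
  y ← 0.850000 + 0.52·2.759610 = 2.284997
y(0.52) ≈ 2.2850

2.2850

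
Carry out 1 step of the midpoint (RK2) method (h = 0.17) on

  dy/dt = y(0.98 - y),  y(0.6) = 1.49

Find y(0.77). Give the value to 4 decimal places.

Midpoint: k1 = f(t_n, y_n); k2 = f(t_n + h/2, y_n + (h/2)·k1); y_{n+1} = y_n + h·k2.
t=0.600000, y=1.490000:
  k1 = f(0.600000, 1.490000) = -0.759900
  k2 = f(0.685000, 1.425409) = -0.634889
  y ← 1.490000 + 0.17·(-0.634889) = 1.382069
y(0.77) ≈ 1.3821

1.3821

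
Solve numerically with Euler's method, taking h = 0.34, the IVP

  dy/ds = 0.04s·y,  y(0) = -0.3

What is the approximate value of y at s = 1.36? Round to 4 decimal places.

-0.3084

Euler: y_{n+1} = y_n + h·f(s_n, y_n).
s=0.000000, y=-0.300000: f=0.000000 → y ← -0.300000 + 0.34·0.000000 = -0.300000
s=0.340000, y=-0.300000: f=-0.004080 → y ← -0.300000 + 0.34·(-0.004080) = -0.301387
s=0.680000, y=-0.301387: f=-0.008198 → y ← -0.301387 + 0.34·(-0.008198) = -0.304174
s=1.020000, y=-0.304174: f=-0.012410 → y ← -0.304174 + 0.34·(-0.012410) = -0.308394
y(1.36) ≈ -0.3084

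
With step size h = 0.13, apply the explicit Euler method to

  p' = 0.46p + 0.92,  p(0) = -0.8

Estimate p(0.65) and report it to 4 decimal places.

Euler: p_{n+1} = p_n + h·f(x_n, p_n).
x=0.000000, p=-0.800000: f=0.552000 → p ← -0.800000 + 0.13·0.552000 = -0.728240
x=0.130000, p=-0.728240: f=0.585010 → p ← -0.728240 + 0.13·0.585010 = -0.652189
x=0.260000, p=-0.652189: f=0.619993 → p ← -0.652189 + 0.13·0.619993 = -0.571590
x=0.390000, p=-0.571590: f=0.657069 → p ← -0.571590 + 0.13·0.657069 = -0.486171
x=0.520000, p=-0.486171: f=0.696361 → p ← -0.486171 + 0.13·0.696361 = -0.395644
p(0.65) ≈ -0.3956

-0.3956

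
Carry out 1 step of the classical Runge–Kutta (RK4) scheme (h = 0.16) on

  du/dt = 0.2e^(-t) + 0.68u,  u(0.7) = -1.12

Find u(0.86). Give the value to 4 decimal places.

RK4: k1 = f(t_n, u_n); k2 = f(t_n + h/2, u_n + (h/2)·k1); k3 = f(t_n + h/2, u_n + (h/2)·k2); k4 = f(t_n + h, u_n + h·k3); u_{n+1} = u_n + (h/6)·(k1 + 2k2 + 2k3 + k4).
t=0.700000, u=-1.120000:
  k1 = f(0.700000, -1.120000) = -0.662283
  k2 = f(0.780000, -1.172983) = -0.705947
  k3 = f(0.780000, -1.176476) = -0.708322
  k4 = f(0.860000, -1.233332) = -0.754033
  u ← -1.120000 + (0.16/6)·(k1 + 2k2 + 2k3 + k4) = -1.233196
u(0.86) ≈ -1.2332

-1.2332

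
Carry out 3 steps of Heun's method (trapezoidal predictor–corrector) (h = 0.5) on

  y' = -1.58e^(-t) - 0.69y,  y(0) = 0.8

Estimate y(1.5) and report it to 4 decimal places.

-0.3618

Heun: k1 = f(t_n, y_n); k2 = f(t_n + h, y_n + h·k1); y_{n+1} = y_n + (h/2)·(k1 + k2).
t=0.000000, y=0.800000:
  k1 = f(0.000000, 0.800000) = -2.132000
  k2 = f(0.500000, -0.266000) = -0.774778
  y ← 0.800000 + (0.5/2)·(-2.132000 + (-0.774778)) = 0.073305
t=0.500000, y=0.073305:
  k1 = f(0.500000, 0.073305) = -1.008899
  k2 = f(1.000000, -0.431144) = -0.283760
  y ← 0.073305 + (0.5/2)·(-1.008899 + (-0.283760)) = -0.249859
t=1.000000, y=-0.249859:
  k1 = f(1.000000, -0.249859) = -0.408847
  k2 = f(1.500000, -0.454283) = -0.039091
  y ← -0.249859 + (0.5/2)·(-0.408847 + (-0.039091)) = -0.361844
y(1.5) ≈ -0.3618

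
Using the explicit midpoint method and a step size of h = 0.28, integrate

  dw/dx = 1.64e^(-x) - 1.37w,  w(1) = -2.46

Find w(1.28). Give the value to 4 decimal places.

-1.5829

Midpoint: k1 = f(x_n, w_n); k2 = f(x_n + h/2, w_n + (h/2)·k1); w_{n+1} = w_n + h·k2.
x=1.000000, w=-2.460000:
  k1 = f(1.000000, -2.460000) = 3.973522
  k2 = f(1.140000, -1.903707) = 3.132582
  w ← -2.460000 + 0.28·3.132582 = -1.582877
w(1.28) ≈ -1.5829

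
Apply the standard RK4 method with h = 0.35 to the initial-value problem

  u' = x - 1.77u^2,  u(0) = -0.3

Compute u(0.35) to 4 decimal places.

-0.2982

RK4: k1 = f(x_n, u_n); k2 = f(x_n + h/2, u_n + (h/2)·k1); k3 = f(x_n + h/2, u_n + (h/2)·k2); k4 = f(x_n + h, u_n + h·k3); u_{n+1} = u_n + (h/6)·(k1 + 2k2 + 2k3 + k4).
x=0.000000, u=-0.300000:
  k1 = f(0.000000, -0.300000) = -0.159300
  k2 = f(0.175000, -0.327877) = -0.015281
  k3 = f(0.175000, -0.302674) = 0.012847
  k4 = f(0.350000, -0.295503) = 0.195440
  u ← -0.300000 + (0.35/6)·(k1 + 2k2 + 2k3 + k4) = -0.298176
u(0.35) ≈ -0.2982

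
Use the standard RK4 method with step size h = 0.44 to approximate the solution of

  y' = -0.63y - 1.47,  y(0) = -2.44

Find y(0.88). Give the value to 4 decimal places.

-2.3946

RK4: k1 = f(x_n, y_n); k2 = f(x_n + h/2, y_n + (h/2)·k1); k3 = f(x_n + h/2, y_n + (h/2)·k2); k4 = f(x_n + h, y_n + h·k3); y_{n+1} = y_n + (h/6)·(k1 + 2k2 + 2k3 + k4).
x=0.000000, y=-2.440000:
  k1 = f(0.000000, -2.440000) = 0.067200
  k2 = f(0.220000, -2.425216) = 0.057886
  k3 = f(0.220000, -2.427265) = 0.059177
  k4 = f(0.440000, -2.413962) = 0.050796
  y ← -2.440000 + (0.44/6)·(k1 + 2k2 + 2k3 + k4) = -2.414178
x=0.440000, y=-2.414178:
  k1 = f(0.440000, -2.414178) = 0.050932
  k2 = f(0.660000, -2.402973) = 0.043873
  k3 = f(0.660000, -2.404526) = 0.044851
  k4 = f(0.880000, -2.394443) = 0.038499
  y ← -2.414178 + (0.44/6)·(k1 + 2k2 + 2k3 + k4) = -2.394607
y(0.88) ≈ -2.3946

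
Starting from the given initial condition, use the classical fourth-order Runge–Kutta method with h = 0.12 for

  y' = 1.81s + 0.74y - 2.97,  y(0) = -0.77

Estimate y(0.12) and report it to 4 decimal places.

-1.2008

RK4: k1 = f(s_n, y_n); k2 = f(s_n + h/2, y_n + (h/2)·k1); k3 = f(s_n + h/2, y_n + (h/2)·k2); k4 = f(s_n + h, y_n + h·k3); y_{n+1} = y_n + (h/6)·(k1 + 2k2 + 2k3 + k4).
s=0.000000, y=-0.770000:
  k1 = f(0.000000, -0.770000) = -3.539800
  k2 = f(0.060000, -0.982388) = -3.588367
  k3 = f(0.060000, -0.985302) = -3.590524
  k4 = f(0.120000, -1.200863) = -3.641438
  y ← -0.770000 + (0.12/6)·(k1 + 2k2 + 2k3 + k4) = -1.200780
y(0.12) ≈ -1.2008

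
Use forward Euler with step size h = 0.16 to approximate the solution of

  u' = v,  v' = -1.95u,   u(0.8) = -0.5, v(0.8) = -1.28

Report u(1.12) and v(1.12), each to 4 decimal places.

Euler on (u,v): u_{n+1} = u_n + h·u', v_{n+1} = v_n + h·v'.
0.800000: (-0.500000, -1.280000); f=(-1.280000, 0.975000) → (-0.704800, -1.124000)
0.960000: (-0.704800, -1.124000); f=(-1.124000, 1.374360) → (-0.884640, -0.904102)
(u(1.12), v(1.12)) ≈ (-0.8846, -0.9041)

-0.8846, -0.9041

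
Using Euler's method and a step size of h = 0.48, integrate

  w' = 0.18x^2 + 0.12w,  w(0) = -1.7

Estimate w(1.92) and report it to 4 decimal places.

-1.8412

Euler: w_{n+1} = w_n + h·f(x_n, w_n).
x=0.000000, w=-1.700000: f=-0.204000 → w ← -1.700000 + 0.48·(-0.204000) = -1.797920
x=0.480000, w=-1.797920: f=-0.174278 → w ← -1.797920 + 0.48·(-0.174278) = -1.881574
x=0.960000, w=-1.881574: f=-0.059901 → w ← -1.881574 + 0.48·(-0.059901) = -1.910326
x=1.440000, w=-1.910326: f=0.144009 → w ← -1.910326 + 0.48·0.144009 = -1.841202
w(1.92) ≈ -1.8412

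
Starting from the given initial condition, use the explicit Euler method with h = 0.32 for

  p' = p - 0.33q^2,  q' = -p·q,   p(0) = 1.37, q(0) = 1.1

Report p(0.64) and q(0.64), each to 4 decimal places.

Euler on (p,q): p_{n+1} = p_n + h·p', q_{n+1} = q_n + h·q'.
0.000000: (1.370000, 1.100000); f=(0.970700, -1.507000) → (1.680624, 0.617760)
0.320000: (1.680624, 0.617760); f=(1.554687, -1.038222) → (2.178124, 0.285529)
(p(0.64), q(0.64)) ≈ (2.1781, 0.2855)

2.1781, 0.2855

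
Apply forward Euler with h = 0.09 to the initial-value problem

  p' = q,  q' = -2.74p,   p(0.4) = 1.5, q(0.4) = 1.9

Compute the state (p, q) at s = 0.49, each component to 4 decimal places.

Euler on (p,q): p_{n+1} = p_n + h·p', q_{n+1} = q_n + h·q'.
0.400000: (1.500000, 1.900000); f=(1.900000, -4.110000) → (1.671000, 1.530100)
(p(0.49), q(0.49)) ≈ (1.6710, 1.5301)

1.6710, 1.5301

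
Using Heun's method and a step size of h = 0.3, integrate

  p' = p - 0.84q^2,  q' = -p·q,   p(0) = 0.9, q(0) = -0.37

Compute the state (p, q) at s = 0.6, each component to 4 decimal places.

1.5693, -0.1854

Heun on (p,q): k1 = f(s_n, state_n); k2 = f(s_n + h, state_n + h·k1); state_{n+1} = state_n + (h/2)·(k1 + k2).
0.000000: (0.900000, -0.370000)
  k1 = (0.785004, 0.333000)
  predictor → (1.135501, -0.270100)
  k2 = (1.074220, 0.306699)
  → (1.178884, -0.274045)
0.300000: (1.178884, -0.274045)
  k1 = (1.115799, 0.323067)
  predictor → (1.513623, -0.177125)
  k2 = (1.487270, 0.268100)
  → (1.569344, -0.185370)
(p(0.6), q(0.6)) ≈ (1.5693, -0.1854)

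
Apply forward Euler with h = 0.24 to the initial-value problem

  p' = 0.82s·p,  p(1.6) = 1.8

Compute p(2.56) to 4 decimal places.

Euler: p_{n+1} = p_n + h·f(s_n, p_n).
s=1.600000, p=1.800000: f=2.361600 → p ← 1.800000 + 0.24·2.361600 = 2.366784
s=1.840000, p=2.366784: f=3.571004 → p ← 2.366784 + 0.24·3.571004 = 3.223825
s=2.080000, p=3.223825: f=5.498556 → p ← 3.223825 + 0.24·5.498556 = 4.543478
s=2.320000, p=4.543478: f=8.643513 → p ← 4.543478 + 0.24·8.643513 = 6.617921
p(2.56) ≈ 6.6179

6.6179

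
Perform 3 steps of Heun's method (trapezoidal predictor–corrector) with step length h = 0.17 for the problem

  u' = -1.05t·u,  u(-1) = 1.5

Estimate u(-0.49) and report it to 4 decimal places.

2.2321

Heun: k1 = f(t_n, u_n); k2 = f(t_n + h, u_n + h·k1); u_{n+1} = u_n + (h/2)·(k1 + k2).
t=-1.000000, u=1.500000:
  k1 = f(-1.000000, 1.500000) = 1.575000
  k2 = f(-0.830000, 1.767750) = 1.540594
  u ← 1.500000 + (0.17/2)·(1.575000 + 1.540594) = 1.764826
t=-0.830000, u=1.764826:
  k1 = f(-0.830000, 1.764826) = 1.538045
  k2 = f(-0.660000, 2.026293) = 1.404221
  u ← 1.764826 + (0.17/2)·(1.538045 + 1.404221) = 2.014918
t=-0.660000, u=2.014918:
  k1 = f(-0.660000, 2.014918) = 1.396338
  k2 = f(-0.490000, 2.252296) = 1.158806
  u ← 2.014918 + (0.17/2)·(1.396338 + 1.158806) = 2.232105
u(-0.49) ≈ 2.2321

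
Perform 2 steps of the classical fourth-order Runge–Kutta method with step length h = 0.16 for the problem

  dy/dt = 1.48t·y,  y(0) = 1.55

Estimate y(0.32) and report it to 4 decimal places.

RK4: k1 = f(t_n, y_n); k2 = f(t_n + h/2, y_n + (h/2)·k1); k3 = f(t_n + h/2, y_n + (h/2)·k2); k4 = f(t_n + h, y_n + h·k3); y_{n+1} = y_n + (h/6)·(k1 + 2k2 + 2k3 + k4).
t=0.000000, y=1.550000:
  k1 = f(0.000000, 1.550000) = 0.000000
  k2 = f(0.080000, 1.550000) = 0.183520
  k3 = f(0.080000, 1.564682) = 0.185258
  k4 = f(0.160000, 1.579641) = 0.374059
  y ← 1.550000 + (0.16/6)·(k1 + 2k2 + 2k3 + k4) = 1.579643
t=0.160000, y=1.579643:
  k1 = f(0.160000, 1.579643) = 0.374059
  k2 = f(0.240000, 1.609568) = 0.571718
  k3 = f(0.240000, 1.625381) = 0.577335
  k4 = f(0.320000, 1.672017) = 0.791867
  y ← 1.579643 + (0.16/6)·(k1 + 2k2 + 2k3 + k4) = 1.672017
y(0.32) ≈ 1.6720

1.6720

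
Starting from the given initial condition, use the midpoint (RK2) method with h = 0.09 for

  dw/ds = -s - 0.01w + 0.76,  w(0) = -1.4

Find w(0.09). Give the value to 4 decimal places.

-1.3344

Midpoint: k1 = f(s_n, w_n); k2 = f(s_n + h/2, w_n + (h/2)·k1); w_{n+1} = w_n + h·k2.
s=0.000000, w=-1.400000:
  k1 = f(0.000000, -1.400000) = 0.774000
  k2 = f(0.045000, -1.365170) = 0.728652
  w ← -1.400000 + 0.09·0.728652 = -1.334421
w(0.09) ≈ -1.3344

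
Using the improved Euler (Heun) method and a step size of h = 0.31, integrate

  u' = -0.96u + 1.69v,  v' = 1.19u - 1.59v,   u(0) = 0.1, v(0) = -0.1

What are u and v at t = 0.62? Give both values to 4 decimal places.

Heun on (u,v): k1 = f(t_n, state_n); k2 = f(t_n + h, state_n + h·k1); state_{n+1} = state_n + (h/2)·(k1 + k2).
0.000000: (0.100000, -0.100000)
  k1 = (-0.265000, 0.278000)
  predictor → (0.017850, -0.013820)
  k2 = (-0.040492, 0.043215)
  → (0.052649, -0.050212)
0.310000: (0.052649, -0.050212)
  k1 = (-0.135400, 0.142489)
  predictor → (0.010675, -0.006040)
  k2 = (-0.020456, 0.022307)
  → (0.028491, -0.024668)
(u(0.62), v(0.62)) ≈ (0.0285, -0.0247)

0.0285, -0.0247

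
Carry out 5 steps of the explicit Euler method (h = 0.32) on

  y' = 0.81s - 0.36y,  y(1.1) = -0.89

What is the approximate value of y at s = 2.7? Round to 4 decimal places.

Euler: y_{n+1} = y_n + h·f(s_n, y_n).
s=1.100000, y=-0.890000: f=1.211400 → y ← -0.890000 + 0.32·1.211400 = -0.502352
s=1.420000, y=-0.502352: f=1.331047 → y ← -0.502352 + 0.32·1.331047 = -0.076417
s=1.740000, y=-0.076417: f=1.436910 → y ← -0.076417 + 0.32·1.436910 = 0.383394
s=2.060000, y=0.383394: f=1.530578 → y ← 0.383394 + 0.32·1.530578 = 0.873179
s=2.380000, y=0.873179: f=1.613455 → y ← 0.873179 + 0.32·1.613455 = 1.389485
y(2.7) ≈ 1.3895

1.3895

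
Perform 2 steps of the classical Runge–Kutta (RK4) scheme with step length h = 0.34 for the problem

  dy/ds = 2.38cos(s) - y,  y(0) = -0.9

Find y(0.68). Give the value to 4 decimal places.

0.6145

RK4: k1 = f(s_n, y_n); k2 = f(s_n + h/2, y_n + (h/2)·k1); k3 = f(s_n + h/2, y_n + (h/2)·k2); k4 = f(s_n + h, y_n + h·k3); y_{n+1} = y_n + (h/6)·(k1 + 2k2 + 2k3 + k4).
s=0.000000, y=-0.900000:
  k1 = f(0.000000, -0.900000) = 3.280000
  k2 = f(0.170000, -0.342400) = 2.688092
  k3 = f(0.170000, -0.443024) = 2.788716
  k4 = f(0.340000, 0.048163) = 2.195593
  y ← -0.900000 + (0.34/6)·(k1 + 2k2 + 2k3 + k4) = 0.030988
s=0.340000, y=0.030988:
  k1 = f(0.340000, 0.030988) = 2.212768
  k2 = f(0.510000, 0.407159) = 1.669973
  k3 = f(0.510000, 0.314884) = 1.762248
  k4 = f(0.680000, 0.630153) = 1.220470
  y ← 0.030988 + (0.34/6)·(k1 + 2k2 + 2k3 + k4) = 0.614524
y(0.68) ≈ 0.6145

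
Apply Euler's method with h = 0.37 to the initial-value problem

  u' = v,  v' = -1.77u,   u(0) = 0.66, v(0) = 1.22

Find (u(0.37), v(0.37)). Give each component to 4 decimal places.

1.1114, 0.7878

Euler on (u,v): u_{n+1} = u_n + h·u', v_{n+1} = v_n + h·v'.
0.000000: (0.660000, 1.220000); f=(1.220000, -1.168200) → (1.111400, 0.787766)
(u(0.37), v(0.37)) ≈ (1.1114, 0.7878)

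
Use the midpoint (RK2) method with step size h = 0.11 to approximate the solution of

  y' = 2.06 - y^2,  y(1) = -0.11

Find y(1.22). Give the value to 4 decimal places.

0.3374

Midpoint: k1 = f(t_n, y_n); k2 = f(t_n + h/2, y_n + (h/2)·k1); y_{n+1} = y_n + h·k2.
t=1.000000, y=-0.110000:
  k1 = f(1.000000, -0.110000) = 2.047900
  k2 = f(1.055000, 0.002635) = 2.059993
  y ← -0.110000 + 0.11·2.059993 = 0.116599
t=1.110000, y=0.116599:
  k1 = f(1.110000, 0.116599) = 2.046405
  k2 = f(1.165000, 0.229151) = 2.007490
  y ← 0.116599 + 0.11·2.007490 = 0.337423
y(1.22) ≈ 0.3374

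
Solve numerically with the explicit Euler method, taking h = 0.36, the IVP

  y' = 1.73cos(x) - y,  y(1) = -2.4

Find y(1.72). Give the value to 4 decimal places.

-0.6374

Euler: y_{n+1} = y_n + h·f(x_n, y_n).
x=1.000000, y=-2.400000: f=3.334723 → y ← -2.400000 + 0.36·3.334723 = -1.199500
x=1.360000, y=-1.199500: f=1.561483 → y ← -1.199500 + 0.36·1.561483 = -0.637366
y(1.72) ≈ -0.6374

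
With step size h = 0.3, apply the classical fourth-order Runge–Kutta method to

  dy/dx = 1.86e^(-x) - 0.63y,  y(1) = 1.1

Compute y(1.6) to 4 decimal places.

1.0060

RK4: k1 = f(x_n, y_n); k2 = f(x_n + h/2, y_n + (h/2)·k1); k3 = f(x_n + h/2, y_n + (h/2)·k2); k4 = f(x_n + h, y_n + h·k3); y_{n+1} = y_n + (h/6)·(k1 + 2k2 + 2k3 + k4).
x=1.000000, y=1.100000:
  k1 = f(1.000000, 1.100000) = -0.008744
  k2 = f(1.150000, 1.098688) = -0.103229
  k3 = f(1.150000, 1.084516) = -0.094300
  k4 = f(1.300000, 1.071710) = -0.168268
  y ← 1.100000 + (0.3/6)·(k1 + 2k2 + 2k3 + k4) = 1.071396
x=1.300000, y=1.071396:
  k1 = f(1.300000, 1.071396) = -0.168071
  k2 = f(1.450000, 1.046186) = -0.222796
  k3 = f(1.450000, 1.037977) = -0.217625
  k4 = f(1.600000, 1.006109) = -0.258321
  y ← 1.071396 + (0.3/6)·(k1 + 2k2 + 2k3 + k4) = 1.006035
y(1.6) ≈ 1.0060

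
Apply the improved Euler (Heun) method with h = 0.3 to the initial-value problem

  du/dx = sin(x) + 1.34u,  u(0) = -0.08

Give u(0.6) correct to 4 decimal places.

Heun: k1 = f(x_n, u_n); k2 = f(x_n + h, u_n + h·k1); u_{n+1} = u_n + (h/2)·(k1 + k2).
x=0.000000, u=-0.080000:
  k1 = f(0.000000, -0.080000) = -0.107200
  k2 = f(0.300000, -0.112160) = 0.145226
  u ← -0.080000 + (0.3/2)·(-0.107200 + 0.145226) = -0.074296
x=0.300000, u=-0.074296:
  k1 = f(0.300000, -0.074296) = 0.195963
  k2 = f(0.600000, -0.015507) = 0.543863
  u ← -0.074296 + (0.3/2)·(0.195963 + 0.543863) = 0.036678
u(0.6) ≈ 0.0367

0.0367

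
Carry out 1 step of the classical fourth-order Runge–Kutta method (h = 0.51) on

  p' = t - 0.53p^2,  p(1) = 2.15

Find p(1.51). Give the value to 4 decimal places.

RK4: k1 = f(t_n, p_n); k2 = f(t_n + h/2, p_n + (h/2)·k1); k3 = f(t_n + h/2, p_n + (h/2)·k2); k4 = f(t_n + h, p_n + h·k3); p_{n+1} = p_n + (h/6)·(k1 + 2k2 + 2k3 + k4).
t=1.000000, p=2.150000:
  k1 = f(1.000000, 2.150000) = -1.449925
  k2 = f(1.255000, 1.780269) = -0.424760
  k3 = f(1.255000, 2.041686) = -0.954296
  k4 = f(1.510000, 1.663309) = 0.043703
  p ← 2.150000 + (0.51/6)·(k1 + 2k2 + 2k3 + k4) = 1.796032
p(1.51) ≈ 1.7960

1.7960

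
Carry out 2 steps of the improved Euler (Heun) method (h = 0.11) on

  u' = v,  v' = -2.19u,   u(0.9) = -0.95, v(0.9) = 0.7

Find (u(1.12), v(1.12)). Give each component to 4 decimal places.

-0.7479, 1.1147

Heun on (u,v): k1 = f(t_n, state_n); k2 = f(t_n + h, state_n + h·k1); state_{n+1} = state_n + (h/2)·(k1 + k2).
0.900000: (-0.950000, 0.700000)
  k1 = (0.700000, 2.080500)
  predictor → (-0.873000, 0.928855)
  k2 = (0.928855, 1.911870)
  → (-0.860413, 0.919580)
1.010000: (-0.860413, 0.919580)
  k1 = (0.919580, 1.884304)
  predictor → (-0.759259, 1.126854)
  k2 = (1.126854, 1.662778)
  → (-0.747859, 1.114670)
(u(1.12), v(1.12)) ≈ (-0.7479, 1.1147)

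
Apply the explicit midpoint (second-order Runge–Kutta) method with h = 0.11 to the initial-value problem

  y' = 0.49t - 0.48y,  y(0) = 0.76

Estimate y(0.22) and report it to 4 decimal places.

0.6954

Midpoint: k1 = f(t_n, y_n); k2 = f(t_n + h/2, y_n + (h/2)·k1); y_{n+1} = y_n + h·k2.
t=0.000000, y=0.760000:
  k1 = f(0.000000, 0.760000) = -0.364800
  k2 = f(0.055000, 0.739936) = -0.328219
  y ← 0.760000 + 0.11·(-0.328219) = 0.723896
t=0.110000, y=0.723896:
  k1 = f(0.110000, 0.723896) = -0.293570
  k2 = f(0.165000, 0.707750) = -0.258870
  y ← 0.723896 + 0.11·(-0.258870) = 0.695420
y(0.22) ≈ 0.6954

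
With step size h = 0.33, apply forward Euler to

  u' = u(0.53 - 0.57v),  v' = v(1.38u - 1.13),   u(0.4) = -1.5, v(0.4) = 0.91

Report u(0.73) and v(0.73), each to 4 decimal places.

Euler on (u,v): u_{n+1} = u_n + h·u', v_{n+1} = v_n + h·v'.
0.400000: (-1.500000, 0.910000); f=(-0.016950, -2.912000) → (-1.505594, -0.050960)
(u(0.73), v(0.73)) ≈ (-1.5056, -0.0510)

-1.5056, -0.0510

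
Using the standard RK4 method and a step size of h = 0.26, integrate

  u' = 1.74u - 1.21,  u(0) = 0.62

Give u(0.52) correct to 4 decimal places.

RK4: k1 = f(t_n, u_n); k2 = f(t_n + h/2, u_n + (h/2)·k1); k3 = f(t_n + h/2, u_n + (h/2)·k2); k4 = f(t_n + h, u_n + h·k3); u_{n+1} = u_n + (h/6)·(k1 + 2k2 + 2k3 + k4).
t=0.000000, u=0.620000:
  k1 = f(0.000000, 0.620000) = -0.131200
  k2 = f(0.130000, 0.602944) = -0.160877
  k3 = f(0.130000, 0.599086) = -0.167590
  k4 = f(0.260000, 0.576426) = -0.207018
  u ← 0.620000 + (0.26/6)·(k1 + 2k2 + 2k3 + k4) = 0.576877
t=0.260000, u=0.576877:
  k1 = f(0.260000, 0.576877) = -0.206235
  k2 = f(0.390000, 0.550066) = -0.252885
  k3 = f(0.390000, 0.544002) = -0.263437
  k4 = f(0.520000, 0.508383) = -0.325414
  u ← 0.576877 + (0.26/6)·(k1 + 2k2 + 2k3 + k4) = 0.509091
u(0.52) ≈ 0.5091

0.5091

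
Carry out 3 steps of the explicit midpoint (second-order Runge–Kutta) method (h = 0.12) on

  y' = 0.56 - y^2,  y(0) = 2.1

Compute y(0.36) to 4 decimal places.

1.3388

Midpoint: k1 = f(x_n, y_n); k2 = f(x_n + h/2, y_n + (h/2)·k1); y_{n+1} = y_n + h·k2.
x=0.000000, y=2.100000:
  k1 = f(0.000000, 2.100000) = -3.850000
  k2 = f(0.060000, 1.869000) = -2.933161
  y ← 2.100000 + 0.12·(-2.933161) = 1.748021
x=0.120000, y=1.748021:
  k1 = f(0.120000, 1.748021) = -2.495576
  k2 = f(0.180000, 1.598286) = -1.994518
  y ← 1.748021 + 0.12·(-1.994518) = 1.508678
x=0.240000, y=1.508678:
  k1 = f(0.240000, 1.508678) = -1.716111
  k2 = f(0.300000, 1.405712) = -1.416026
  y ← 1.508678 + 0.12·(-1.416026) = 1.338755
y(0.36) ≈ 1.3388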